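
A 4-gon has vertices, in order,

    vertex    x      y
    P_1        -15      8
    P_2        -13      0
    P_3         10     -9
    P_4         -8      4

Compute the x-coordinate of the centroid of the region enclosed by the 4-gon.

Apply the shoelace formula. First the cross-terms c_i = x_i·y_{i+1} − x_{i+1}·y_i:
  104, 117, -32, -4  ⇒  2A = 185, A = 92.5.
Then Σ (x_i + x_{i+1})·c_i = -3235, so x̄ = -3235 / (6·92.5) = -647/111.

-647/111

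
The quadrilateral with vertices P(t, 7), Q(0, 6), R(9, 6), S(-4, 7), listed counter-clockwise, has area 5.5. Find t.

-6

Write out the shoelace sum; only the two edges meeting at P involve t:
2·Area = [((-4)·7 − t·7) + (t·6 − 0·7)] + 33
       = -1·t + 5 = 11
⇒ t = -6.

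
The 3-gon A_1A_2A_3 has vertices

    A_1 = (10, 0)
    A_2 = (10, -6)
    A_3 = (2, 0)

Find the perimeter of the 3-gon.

|A_1A_2| = √((0)² + (-6)²) = √36 = 6
|A_2A_3| = √((-8)² + (6)²) = √100 = 10
|A_3A_1| = √((8)² + (0)²) = √64 = 8
Perimeter = 6 + 10 + 8 = 24.

24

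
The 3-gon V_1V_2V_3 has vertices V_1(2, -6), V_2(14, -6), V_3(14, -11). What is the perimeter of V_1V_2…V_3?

|V_1V_2| = √((12)² + (0)²) = √144 = 12
|V_2V_3| = √((0)² + (-5)²) = √25 = 5
|V_3V_1| = √((-12)² + (5)²) = √169 = 13
Perimeter = 12 + 5 + 13 = 30.

30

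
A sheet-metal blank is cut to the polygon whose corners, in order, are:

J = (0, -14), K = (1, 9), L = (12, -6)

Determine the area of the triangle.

134

Apply the shoelace formula: 2A = Σ (x_i·y_{i+1} − x_{i+1}·y_i), indices taken mod 3.
Cross-terms: 14, -114, -168  ⇒  Σ = -268
Area = |Σ|/2 = 134.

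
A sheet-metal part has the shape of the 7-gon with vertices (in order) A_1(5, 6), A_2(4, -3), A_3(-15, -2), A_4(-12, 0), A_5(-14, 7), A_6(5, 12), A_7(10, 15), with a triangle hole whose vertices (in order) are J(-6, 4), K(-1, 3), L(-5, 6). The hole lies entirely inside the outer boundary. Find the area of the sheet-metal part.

226

Outer boundary:
A_1→A_2: (5)(-3) − (4)(6) = -39
A_2→A_3: (4)(-2) − (-15)(-3) = -53
A_3→A_4: (-15)(0) − (-12)(-2) = -24
A_4→A_5: (-12)(7) − (-14)(0) = -84
A_5→A_6: (-14)(12) − (5)(7) = -203
A_6→A_7: (5)(15) − (10)(12) = -45
A_7→A_1: (10)(6) − (5)(15) = -15
Σ = -463
Area = |Σ|/2 = 231.5.
Hole:
Apply the shoelace formula: 2A = Σ (x_i·y_{i+1} − x_{i+1}·y_i), indices taken mod 3.
J→K: (-6)(3) − (-1)(4) = -14
K→L: (-1)(6) − (-5)(3) = 9
L→J: (-5)(4) − (-6)(6) = 16
Σ = 11
Area = |Σ|/2 = 5.5.
Net area = 231.5 − 5.5 = 226.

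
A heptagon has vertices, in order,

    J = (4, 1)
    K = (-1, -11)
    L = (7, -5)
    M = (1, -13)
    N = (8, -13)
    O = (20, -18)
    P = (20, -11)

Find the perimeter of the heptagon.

80

|JK| = √((-5)² + (-12)²) = √169 = 13
|KL| = √((8)² + (6)²) = √100 = 10
|LM| = √((-6)² + (-8)²) = √100 = 10
|MN| = √((7)² + (0)²) = √49 = 7
|NO| = √((12)² + (-5)²) = √169 = 13
|OP| = √((0)² + (7)²) = √49 = 7
|PJ| = √((-16)² + (12)²) = √400 = 20
Perimeter = 13 + 10 + 10 + 7 + 13 + 7 + 20 = 80.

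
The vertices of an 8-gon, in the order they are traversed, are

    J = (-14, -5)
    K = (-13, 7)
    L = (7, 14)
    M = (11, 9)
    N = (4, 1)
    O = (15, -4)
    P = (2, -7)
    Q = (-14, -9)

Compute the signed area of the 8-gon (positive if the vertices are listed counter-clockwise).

-405

Apply Gauss's area formula: 2A = Σ (x_i·y_{i+1} − x_{i+1}·y_i), indices taken mod 8.
Σ = (-163) + (-231) + (-91) + (-25) + (-31) + (-97) + (-116) + (-56) = -810
Signed area = Σ/2 = -405 (negative ⇒ clockwise traversal).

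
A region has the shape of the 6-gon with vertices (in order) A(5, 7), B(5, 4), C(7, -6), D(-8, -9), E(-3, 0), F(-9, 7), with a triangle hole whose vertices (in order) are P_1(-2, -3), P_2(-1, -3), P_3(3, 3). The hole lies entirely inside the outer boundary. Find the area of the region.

Outer boundary:
Apply the shoelace formula: 2A = Σ (x_i·y_{i+1} − x_{i+1}·y_i), indices taken mod 6.
Σ = (-15) + (-58) + (-111) + (-27) + (-21) + (-98) = -330
Area = |Σ|/2 = 165.
Hole:
Σ = (3) + (6) + (-3) = 6
Area = |Σ|/2 = 3.
Net area = 165 − 3 = 162.

162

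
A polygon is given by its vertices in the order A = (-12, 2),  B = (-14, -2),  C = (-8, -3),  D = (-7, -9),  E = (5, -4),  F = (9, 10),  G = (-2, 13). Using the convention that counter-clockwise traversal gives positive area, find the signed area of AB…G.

288.5

A→B: (-12)(-2) − (-14)(2) = 52
B→C: (-14)(-3) − (-8)(-2) = 26
C→D: (-8)(-9) − (-7)(-3) = 51
D→E: (-7)(-4) − (5)(-9) = 73
E→F: (5)(10) − (9)(-4) = 86
F→G: (9)(13) − (-2)(10) = 137
G→A: (-2)(2) − (-12)(13) = 152
Σ = 577
Signed area = Σ/2 = 288.5 (positive ⇒ counter-clockwise traversal).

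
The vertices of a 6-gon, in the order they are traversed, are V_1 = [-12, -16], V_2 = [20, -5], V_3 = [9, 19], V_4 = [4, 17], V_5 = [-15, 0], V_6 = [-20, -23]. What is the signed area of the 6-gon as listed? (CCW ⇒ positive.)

Apply the shoelace formula: 2A = Σ (x_i·y_{i+1} − x_{i+1}·y_i), indices taken mod 6.
Σ = (380) + (425) + (77) + (255) + (345) + (44) = 1526
Signed area = Σ/2 = 763 (positive ⇒ counter-clockwise traversal).

763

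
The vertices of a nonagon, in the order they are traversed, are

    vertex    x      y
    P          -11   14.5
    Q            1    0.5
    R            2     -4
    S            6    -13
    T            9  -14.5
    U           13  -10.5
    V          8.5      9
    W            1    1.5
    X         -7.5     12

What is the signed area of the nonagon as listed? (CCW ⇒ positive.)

176.75

Apply Gauss's area formula: 2A = Σ (x_i·y_{i+1} − x_{i+1}·y_i), indices taken mod 9.
Σ = (-20) + (-5) + (-2) + (30) + (94) + (206.25) + (3.75) + (23.25) + (23.25) = 353.5
Signed area = Σ/2 = 176.75 (positive ⇒ counter-clockwise traversal).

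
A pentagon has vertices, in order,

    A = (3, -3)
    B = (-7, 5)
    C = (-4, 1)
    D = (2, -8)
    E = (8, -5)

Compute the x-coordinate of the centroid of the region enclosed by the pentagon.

131/123

Apply the shoelace (surveyor's) formula. First the cross-terms c_i = x_i·y_{i+1} − x_{i+1}·y_i:
  -6, 13, 30, 54, -9  ⇒  2A = 82, A = 41.
Then Σ (x_i + x_{i+1})·c_i = 262, so x̄ = 262 / (6·41) = 131/123.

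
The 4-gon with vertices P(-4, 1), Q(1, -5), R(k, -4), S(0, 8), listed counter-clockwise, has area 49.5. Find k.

4

Write out the shoelace sum; only the two edges meeting at R involve k:
2·Area = [(1·(-4) − k·(-5)) + (k·8 − 0·(-4))] + 51
       = 13·k + 47 = 99
⇒ k = 4.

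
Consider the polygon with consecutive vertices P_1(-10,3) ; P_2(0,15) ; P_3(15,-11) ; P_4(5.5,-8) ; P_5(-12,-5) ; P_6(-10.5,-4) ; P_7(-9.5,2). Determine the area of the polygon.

315

Apply Gauss's area formula: 2A = Σ (x_i·y_{i+1} − x_{i+1}·y_i), indices taken mod 7.
Cross-terms: -150, -225, -59.5, -123.5, -4.5, -59, -8.5  ⇒  Σ = -630
Area = |Σ|/2 = 315.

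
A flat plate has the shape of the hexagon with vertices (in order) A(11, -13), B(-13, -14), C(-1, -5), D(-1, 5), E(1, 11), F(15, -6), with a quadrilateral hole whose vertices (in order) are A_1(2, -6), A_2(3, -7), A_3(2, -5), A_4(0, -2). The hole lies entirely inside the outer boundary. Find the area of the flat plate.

297.5

Outer boundary:
Apply the shoelace formula: 2A = Σ (x_i·y_{i+1} − x_{i+1}·y_i), indices taken mod 6.
Cross-terms: -323, 51, -10, -16, -171, -129  ⇒  Σ = -598
Area = |Σ|/2 = 299.
Hole:
Apply the surveyor's formula: 2A = Σ (x_i·y_{i+1} − x_{i+1}·y_i), indices taken mod 4.
Cross-terms: 4, -1, -4, 4  ⇒  Σ = 3
Area = |Σ|/2 = 1.5.
Net area = 299 − 1.5 = 297.5.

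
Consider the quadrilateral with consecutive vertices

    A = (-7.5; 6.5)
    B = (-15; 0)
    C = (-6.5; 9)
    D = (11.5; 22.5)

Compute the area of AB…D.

Apply Gauss's area formula: 2A = Σ (x_i·y_{i+1} − x_{i+1}·y_i), indices taken mod 4.
A→B: (-7.5)(0) − (-15)(6.5) = 97.5
B→C: (-15)(9) − (-6.5)(0) = -135
C→D: (-6.5)(22.5) − (11.5)(9) = -249.75
D→A: (11.5)(6.5) − (-7.5)(22.5) = 243.5
Σ = -43.75
Area = |Σ|/2 = 21.875.

21.875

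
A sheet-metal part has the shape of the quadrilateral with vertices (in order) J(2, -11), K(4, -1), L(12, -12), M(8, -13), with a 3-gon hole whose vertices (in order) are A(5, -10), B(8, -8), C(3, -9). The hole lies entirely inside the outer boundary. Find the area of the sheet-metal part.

Outer boundary:
Apply the surveyor's formula: 2A = Σ (x_i·y_{i+1} − x_{i+1}·y_i), indices taken mod 4.
Cross-terms: 42, -36, -60, -62  ⇒  Σ = -116
Area = |Σ|/2 = 58.
Hole:
Apply the shoelace formula: 2A = Σ (x_i·y_{i+1} − x_{i+1}·y_i), indices taken mod 3.
Cross-terms: 40, -48, 15  ⇒  Σ = 7
Area = |Σ|/2 = 3.5.
Net area = 58 − 3.5 = 54.5.

54.5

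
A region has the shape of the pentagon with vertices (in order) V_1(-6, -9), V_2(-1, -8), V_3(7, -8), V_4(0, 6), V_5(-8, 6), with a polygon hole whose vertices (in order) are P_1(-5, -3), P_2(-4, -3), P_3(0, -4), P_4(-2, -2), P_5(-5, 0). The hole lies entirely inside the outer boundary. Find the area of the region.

Outer boundary:
Apply the surveyor's formula: 2A = Σ (x_i·y_{i+1} − x_{i+1}·y_i), indices taken mod 5.
Σ = (39) + (64) + (42) + (48) + (108) = 301
Area = |Σ|/2 = 150.5.
Hole:
Apply the surveyor's formula: 2A = Σ (x_i·y_{i+1} − x_{i+1}·y_i), indices taken mod 5.
Cross-terms: 3, 16, -8, -10, 15  ⇒  Σ = 16
Area = |Σ|/2 = 8.
Net area = 150.5 − 8 = 142.5.

142.5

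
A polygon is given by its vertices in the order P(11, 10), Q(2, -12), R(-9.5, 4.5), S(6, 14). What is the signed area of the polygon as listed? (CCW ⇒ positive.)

-255.5

Apply the surveyor's formula: 2A = Σ (x_i·y_{i+1} − x_{i+1}·y_i), indices taken mod 4.
Cross-terms: -152, -105, -160, -94  ⇒  Σ = -511
Signed area = Σ/2 = -255.5 (negative ⇒ clockwise traversal).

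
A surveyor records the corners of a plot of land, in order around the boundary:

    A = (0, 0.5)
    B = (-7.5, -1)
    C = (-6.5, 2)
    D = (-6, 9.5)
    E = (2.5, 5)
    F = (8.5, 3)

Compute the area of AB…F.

Apply the shoelace (surveyor's) formula: 2A = Σ (x_i·y_{i+1} − x_{i+1}·y_i), indices taken mod 6.
Σ = (3.75) + (-21.5) + (-49.75) + (-53.75) + (-35) + (4.25) = -152
Area = |Σ|/2 = 76.

76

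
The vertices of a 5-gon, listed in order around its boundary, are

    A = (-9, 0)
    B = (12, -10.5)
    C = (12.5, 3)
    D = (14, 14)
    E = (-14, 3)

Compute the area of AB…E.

Apply Gauss's area formula: 2A = Σ (x_i·y_{i+1} − x_{i+1}·y_i), indices taken mod 5.
Σ = (94.5) + (167.25) + (133) + (238) + (27) = 659.75
Area = |Σ|/2 = 329.875.

329.875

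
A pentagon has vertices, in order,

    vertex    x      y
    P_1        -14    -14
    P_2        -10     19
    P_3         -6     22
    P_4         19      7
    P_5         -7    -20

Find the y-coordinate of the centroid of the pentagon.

Apply the surveyor's formula. First the cross-terms c_i = x_i·y_{i+1} − x_{i+1}·y_i:
  -406, -106, -460, -331, -182  ⇒  2A = -1485, A = -742.5.
Then Σ (y_i + y_{i+1})·c_i = -9225, so ȳ = -9225 / (6·(-742.5)) = 205/99.

205/99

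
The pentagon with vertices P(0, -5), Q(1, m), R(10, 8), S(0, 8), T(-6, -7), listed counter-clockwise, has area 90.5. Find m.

-1

The doubled signed area Σ (x_i y_{i+1} − x_{i+1} y_i) is linear in m.
With m=0 it equals 171; the coefficient of m is -10 (from the two edges through Q).
So -10·m + 171 = 2·90.5 = 181 ⇒ m = -1.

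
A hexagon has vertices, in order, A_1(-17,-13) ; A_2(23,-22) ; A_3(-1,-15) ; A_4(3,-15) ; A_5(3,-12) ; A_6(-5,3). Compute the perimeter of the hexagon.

|A_1A_2| = √((40)² + (-9)²) = √1681 = 41
|A_2A_3| = √((-24)² + (7)²) = √625 = 25
|A_3A_4| = √((4)² + (0)²) = √16 = 4
|A_4A_5| = √((0)² + (3)²) = √9 = 3
|A_5A_6| = √((-8)² + (15)²) = √289 = 17
|A_6A_1| = √((-12)² + (-16)²) = √400 = 20
Perimeter = 41 + 25 + 4 + 3 + 17 + 20 = 110.

110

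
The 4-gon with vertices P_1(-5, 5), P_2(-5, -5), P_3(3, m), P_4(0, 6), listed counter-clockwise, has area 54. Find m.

The doubled signed area Σ (x_i y_{i+1} − x_{i+1} y_i) is linear in m.
With m=0 it equals 113; the coefficient of m is -5 (from the two edges through P_3).
So -5·m + 113 = 2·54 = 108 ⇒ m = 1.

1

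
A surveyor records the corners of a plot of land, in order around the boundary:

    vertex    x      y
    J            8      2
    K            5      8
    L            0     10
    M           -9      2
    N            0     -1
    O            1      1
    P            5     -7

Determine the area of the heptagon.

Apply the surveyor's formula: 2A = Σ (x_i·y_{i+1} − x_{i+1}·y_i), indices taken mod 7.
Σ = (54) + (50) + (90) + (9) + (1) + (-12) + (66) = 258
Area = |Σ|/2 = 129.

129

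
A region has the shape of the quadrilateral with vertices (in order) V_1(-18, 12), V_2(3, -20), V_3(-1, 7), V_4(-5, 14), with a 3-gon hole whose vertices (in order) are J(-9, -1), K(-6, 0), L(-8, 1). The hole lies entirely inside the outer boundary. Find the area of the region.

266.5

Outer boundary:
V_1→V_2: (-18)(-20) − (3)(12) = 324
V_2→V_3: (3)(7) − (-1)(-20) = 1
V_3→V_4: (-1)(14) − (-5)(7) = 21
V_4→V_1: (-5)(12) − (-18)(14) = 192
Σ = 538
Area = |Σ|/2 = 269.
Hole:
Apply Gauss's area formula: 2A = Σ (x_i·y_{i+1} − x_{i+1}·y_i), indices taken mod 3.
J→K: (-9)(0) − (-6)(-1) = -6
K→L: (-6)(1) − (-8)(0) = -6
L→J: (-8)(-1) − (-9)(1) = 17
Σ = 5
Area = |Σ|/2 = 2.5.
Net area = 269 − 2.5 = 266.5.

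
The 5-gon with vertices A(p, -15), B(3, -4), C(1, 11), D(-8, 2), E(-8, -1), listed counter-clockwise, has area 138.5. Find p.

The doubled signed area Σ (x_i y_{i+1} − x_{i+1} y_i) is linear in p.
With p=0 it equals 316; the coefficient of p is -3 (from the two edges through A).
So -3·p + 316 = 2·138.5 = 277 ⇒ p = 13.

13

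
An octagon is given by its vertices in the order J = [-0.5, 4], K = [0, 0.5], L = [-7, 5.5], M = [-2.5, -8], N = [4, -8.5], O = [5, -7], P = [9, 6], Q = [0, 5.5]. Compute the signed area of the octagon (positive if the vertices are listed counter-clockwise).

Apply the shoelace (surveyor's) formula: 2A = Σ (x_i·y_{i+1} − x_{i+1}·y_i), indices taken mod 8.
J→K: (-0.5)(0.5) − (0)(4) = -0.25
K→L: (0)(5.5) − (-7)(0.5) = 3.5
L→M: (-7)(-8) − (-2.5)(5.5) = 69.75
M→N: (-2.5)(-8.5) − (4)(-8) = 53.25
N→O: (4)(-7) − (5)(-8.5) = 14.5
O→P: (5)(6) − (9)(-7) = 93
P→Q: (9)(5.5) − (0)(6) = 49.5
Q→J: (0)(4) − (-0.5)(5.5) = 2.75
Σ = 286
Signed area = Σ/2 = 143 (positive ⇒ counter-clockwise traversal).

143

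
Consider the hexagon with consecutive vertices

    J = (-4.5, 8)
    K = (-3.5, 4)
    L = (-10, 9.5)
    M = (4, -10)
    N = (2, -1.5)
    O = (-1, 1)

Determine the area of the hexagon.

Cross-terms: 10, 6.75, 62, 14, 0.5, -3.5  ⇒  Σ = 89.75
Area = |Σ|/2 = 44.875.

44.875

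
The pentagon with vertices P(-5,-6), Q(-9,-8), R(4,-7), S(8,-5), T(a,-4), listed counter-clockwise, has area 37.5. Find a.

The doubled signed area Σ (x_i y_{i+1} − x_{i+1} y_i) is linear in a.
With a=0 it equals 65; the coefficient of a is -1 (from the two edges through T).
So -1·a + 65 = 2·37.5 = 75 ⇒ a = -10.

-10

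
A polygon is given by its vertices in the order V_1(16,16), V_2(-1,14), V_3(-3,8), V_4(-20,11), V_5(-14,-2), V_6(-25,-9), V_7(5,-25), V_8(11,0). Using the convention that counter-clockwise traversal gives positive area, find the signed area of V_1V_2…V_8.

896

Apply the surveyor's formula: 2A = Σ (x_i·y_{i+1} − x_{i+1}·y_i), indices taken mod 8.
Σ = (240) + (34) + (127) + (194) + (76) + (670) + (275) + (176) = 1792
Signed area = Σ/2 = 896 (positive ⇒ counter-clockwise traversal).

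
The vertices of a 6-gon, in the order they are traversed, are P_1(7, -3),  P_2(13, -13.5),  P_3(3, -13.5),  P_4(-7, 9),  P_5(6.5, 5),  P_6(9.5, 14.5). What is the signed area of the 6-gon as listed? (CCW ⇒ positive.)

Apply Gauss's area formula: 2A = Σ (x_i·y_{i+1} − x_{i+1}·y_i), indices taken mod 6.
P_1→P_2: (7)(-13.5) − (13)(-3) = -55.5
P_2→P_3: (13)(-13.5) − (3)(-13.5) = -135
P_3→P_4: (3)(9) − (-7)(-13.5) = -67.5
P_4→P_5: (-7)(5) − (6.5)(9) = -93.5
P_5→P_6: (6.5)(14.5) − (9.5)(5) = 46.75
P_6→P_1: (9.5)(-3) − (7)(14.5) = -130
Σ = -434.75
Signed area = Σ/2 = -217.375 (negative ⇒ clockwise traversal).

-217.375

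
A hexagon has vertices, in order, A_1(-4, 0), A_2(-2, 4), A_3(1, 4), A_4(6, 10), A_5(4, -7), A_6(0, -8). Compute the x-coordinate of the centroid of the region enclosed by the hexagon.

Apply the surveyor's formula. First the cross-terms c_i = x_i·y_{i+1} − x_{i+1}·y_i:
  -16, -12, -14, -82, -32, -32  ⇒  2A = -188, A = -94.
Then Σ (x_i + x_{i+1})·c_i = -810, so x̄ = -810 / (6·(-94)) = 135/94.

135/94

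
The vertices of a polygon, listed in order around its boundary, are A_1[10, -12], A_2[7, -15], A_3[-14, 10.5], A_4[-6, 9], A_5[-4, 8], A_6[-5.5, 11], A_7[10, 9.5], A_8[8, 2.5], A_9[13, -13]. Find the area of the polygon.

326.625

A_1→A_2: (10)(-15) − (7)(-12) = -66
A_2→A_3: (7)(10.5) − (-14)(-15) = -136.5
A_3→A_4: (-14)(9) − (-6)(10.5) = -63
A_4→A_5: (-6)(8) − (-4)(9) = -12
A_5→A_6: (-4)(11) − (-5.5)(8) = 0
A_6→A_7: (-5.5)(9.5) − (10)(11) = -162.25
A_7→A_8: (10)(2.5) − (8)(9.5) = -51
A_8→A_9: (8)(-13) − (13)(2.5) = -136.5
A_9→A_1: (13)(-12) − (10)(-13) = -26
Σ = -653.25
Area = |Σ|/2 = 326.625.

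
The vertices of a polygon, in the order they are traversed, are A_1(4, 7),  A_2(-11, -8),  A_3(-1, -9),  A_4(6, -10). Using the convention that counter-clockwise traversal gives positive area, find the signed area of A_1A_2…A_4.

Cross-terms: 45, 91, 64, 82  ⇒  Σ = 282
Signed area = Σ/2 = 141 (positive ⇒ counter-clockwise traversal).

141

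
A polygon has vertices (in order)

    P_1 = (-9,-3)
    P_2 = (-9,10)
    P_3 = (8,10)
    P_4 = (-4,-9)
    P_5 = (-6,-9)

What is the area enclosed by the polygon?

Apply the shoelace (surveyor's) formula: 2A = Σ (x_i·y_{i+1} − x_{i+1}·y_i), indices taken mod 5.
P_1→P_2: (-9)(10) − (-9)(-3) = -117
P_2→P_3: (-9)(10) − (8)(10) = -170
P_3→P_4: (8)(-9) − (-4)(10) = -32
P_4→P_5: (-4)(-9) − (-6)(-9) = -18
P_5→P_1: (-6)(-3) − (-9)(-9) = -63
Σ = -400
Area = |Σ|/2 = 200.

200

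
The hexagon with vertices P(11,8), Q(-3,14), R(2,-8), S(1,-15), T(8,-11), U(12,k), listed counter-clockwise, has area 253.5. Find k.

-6

Write out the shoelace sum; only the two edges meeting at U involve k:
2·Area = [(8·k − 12·(-11)) + (12·8 − 11·k)] + 261
       = -3·k + 489 = 507
⇒ k = -6.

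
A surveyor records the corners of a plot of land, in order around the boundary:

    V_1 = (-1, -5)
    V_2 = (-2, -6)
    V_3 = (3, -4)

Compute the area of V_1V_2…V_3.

1.5

Apply Gauss's area formula: 2A = Σ (x_i·y_{i+1} − x_{i+1}·y_i), indices taken mod 3.
Σ = (-4) + (26) + (-19) = 3
Area = |Σ|/2 = 1.5.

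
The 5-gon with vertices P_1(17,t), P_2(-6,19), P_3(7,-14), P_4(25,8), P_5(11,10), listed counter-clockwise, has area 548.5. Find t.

Write out the shoelace sum; only the two edges meeting at P_1 involve t:
2·Area = [(11·t − 17·10) + (17·19 − (-6)·t)] + 519
       = 17·t + 672 = 1097
⇒ t = 25.

25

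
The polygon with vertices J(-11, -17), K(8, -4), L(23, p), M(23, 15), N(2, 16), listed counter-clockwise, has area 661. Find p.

The doubled signed area Σ (x_i y_{i+1} − x_{i+1} y_i) is linear in p.
With p=0 it equals 1097; the coefficient of p is -15 (from the two edges through L).
So -15·p + 1097 = 2·661 = 1322 ⇒ p = -15.

-15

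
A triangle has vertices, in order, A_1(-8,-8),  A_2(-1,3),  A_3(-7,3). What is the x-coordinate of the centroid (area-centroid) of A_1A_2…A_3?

-16/3

Apply the shoelace (surveyor's) formula. First the cross-terms c_i = x_i·y_{i+1} − x_{i+1}·y_i:
  -32, 18, 80  ⇒  2A = 66, A = 33.
Then Σ (x_i + x_{i+1})·c_i = -1056, so x̄ = -1056 / (6·33) = -16/3.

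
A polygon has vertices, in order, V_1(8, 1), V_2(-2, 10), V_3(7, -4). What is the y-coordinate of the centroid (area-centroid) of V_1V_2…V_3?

Apply Gauss's area formula. First the cross-terms c_i = x_i·y_{i+1} − x_{i+1}·y_i:
  82, -62, 39  ⇒  2A = 59, A = 29.5.
Then Σ (y_i + y_{i+1})·c_i = 413, so ȳ = 413 / (6·29.5) = 7/3.

7/3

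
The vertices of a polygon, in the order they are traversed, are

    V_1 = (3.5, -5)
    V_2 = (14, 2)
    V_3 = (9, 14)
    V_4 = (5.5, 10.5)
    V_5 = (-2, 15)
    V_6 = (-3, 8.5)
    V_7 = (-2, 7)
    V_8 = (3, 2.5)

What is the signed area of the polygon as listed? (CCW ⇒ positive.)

175.125

V_1→V_2: (3.5)(2) − (14)(-5) = 77
V_2→V_3: (14)(14) − (9)(2) = 178
V_3→V_4: (9)(10.5) − (5.5)(14) = 17.5
V_4→V_5: (5.5)(15) − (-2)(10.5) = 103.5
V_5→V_6: (-2)(8.5) − (-3)(15) = 28
V_6→V_7: (-3)(7) − (-2)(8.5) = -4
V_7→V_8: (-2)(2.5) − (3)(7) = -26
V_8→V_1: (3)(-5) − (3.5)(2.5) = -23.75
Σ = 350.25
Signed area = Σ/2 = 175.125 (positive ⇒ counter-clockwise traversal).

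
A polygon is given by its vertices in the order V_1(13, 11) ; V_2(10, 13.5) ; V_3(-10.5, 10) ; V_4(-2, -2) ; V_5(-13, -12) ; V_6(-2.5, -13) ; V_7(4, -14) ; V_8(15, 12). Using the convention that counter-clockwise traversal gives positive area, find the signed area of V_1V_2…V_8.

Apply the shoelace (surveyor's) formula: 2A = Σ (x_i·y_{i+1} − x_{i+1}·y_i), indices taken mod 8.
Σ = (65.5) + (241.75) + (41) + (-2) + (139) + (87) + (258) + (9) = 839.25
Signed area = Σ/2 = 419.625 (positive ⇒ counter-clockwise traversal).

419.625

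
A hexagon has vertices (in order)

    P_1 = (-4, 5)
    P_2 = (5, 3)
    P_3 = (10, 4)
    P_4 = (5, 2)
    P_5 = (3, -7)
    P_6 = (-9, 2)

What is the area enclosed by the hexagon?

Σ = (-37) + (-10) + (0) + (-41) + (-57) + (-37) = -182
Area = |Σ|/2 = 91.

91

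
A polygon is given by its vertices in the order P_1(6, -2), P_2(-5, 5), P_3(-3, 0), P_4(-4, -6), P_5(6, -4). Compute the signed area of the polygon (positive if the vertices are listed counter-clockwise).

Apply Gauss's area formula: 2A = Σ (x_i·y_{i+1} − x_{i+1}·y_i), indices taken mod 5.
P_1→P_2: (6)(5) − (-5)(-2) = 20
P_2→P_3: (-5)(0) − (-3)(5) = 15
P_3→P_4: (-3)(-6) − (-4)(0) = 18
P_4→P_5: (-4)(-4) − (6)(-6) = 52
P_5→P_1: (6)(-2) − (6)(-4) = 12
Σ = 117
Signed area = Σ/2 = 58.5 (positive ⇒ counter-clockwise traversal).

58.5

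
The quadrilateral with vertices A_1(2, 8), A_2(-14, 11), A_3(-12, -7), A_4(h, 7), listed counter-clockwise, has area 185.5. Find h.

Write out the shoelace sum; only the two edges meeting at A_4 involve h:
2·Area = [((-12)·7 − h·(-7)) + (h·8 − 2·7)] + 364
       = 15·h + 266 = 371
⇒ h = 7.

7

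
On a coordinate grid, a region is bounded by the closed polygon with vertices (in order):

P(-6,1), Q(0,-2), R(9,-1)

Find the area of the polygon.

Σ = (12) + (18) + (3) = 33
Area = |Σ|/2 = 16.5.

16.5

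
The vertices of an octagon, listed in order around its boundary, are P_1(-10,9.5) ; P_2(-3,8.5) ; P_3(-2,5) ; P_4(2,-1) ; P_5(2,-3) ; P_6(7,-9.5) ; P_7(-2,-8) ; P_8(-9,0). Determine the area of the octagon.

148.5

Apply the shoelace (surveyor's) formula: 2A = Σ (x_i·y_{i+1} − x_{i+1}·y_i), indices taken mod 8.
Cross-terms: -56.5, 2, -8, -4, 2, -75, -72, -85.5  ⇒  Σ = -297
Area = |Σ|/2 = 148.5.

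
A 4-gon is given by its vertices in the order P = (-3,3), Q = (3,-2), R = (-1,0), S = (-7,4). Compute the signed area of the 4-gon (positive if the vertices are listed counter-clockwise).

Apply the shoelace (surveyor's) formula: 2A = Σ (x_i·y_{i+1} − x_{i+1}·y_i), indices taken mod 4.
P→Q: (-3)(-2) − (3)(3) = -3
Q→R: (3)(0) − (-1)(-2) = -2
R→S: (-1)(4) − (-7)(0) = -4
S→P: (-7)(3) − (-3)(4) = -9
Σ = -18
Signed area = Σ/2 = -9 (negative ⇒ clockwise traversal).

-9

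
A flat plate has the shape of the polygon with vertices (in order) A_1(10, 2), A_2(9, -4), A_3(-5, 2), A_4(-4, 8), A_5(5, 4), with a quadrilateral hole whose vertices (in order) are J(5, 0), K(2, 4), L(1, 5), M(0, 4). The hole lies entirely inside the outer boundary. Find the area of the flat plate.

84

Outer boundary:
Apply Gauss's area formula: 2A = Σ (x_i·y_{i+1} − x_{i+1}·y_i), indices taken mod 5.
Σ = (-58) + (-2) + (-32) + (-56) + (-30) = -178
Area = |Σ|/2 = 89.
Hole:
Σ = (20) + (6) + (4) + (-20) = 10
Area = |Σ|/2 = 5.
Net area = 89 − 5 = 84.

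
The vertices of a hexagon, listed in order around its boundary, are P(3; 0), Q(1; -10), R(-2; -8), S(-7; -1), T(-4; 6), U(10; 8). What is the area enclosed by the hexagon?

137

Apply Gauss's area formula: 2A = Σ (x_i·y_{i+1} − x_{i+1}·y_i), indices taken mod 6.
P→Q: (3)(-10) − (1)(0) = -30
Q→R: (1)(-8) − (-2)(-10) = -28
R→S: (-2)(-1) − (-7)(-8) = -54
S→T: (-7)(6) − (-4)(-1) = -46
T→U: (-4)(8) − (10)(6) = -92
U→P: (10)(0) − (3)(8) = -24
Σ = -274
Area = |Σ|/2 = 137.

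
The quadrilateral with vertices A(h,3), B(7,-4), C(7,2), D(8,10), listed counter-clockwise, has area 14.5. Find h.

5

Write out the shoelace sum; only the two edges meeting at A involve h:
2·Area = [(8·3 − h·10) + (h·(-4) − 7·3)] + 96
       = -14·h + 99 = 29
⇒ h = 5.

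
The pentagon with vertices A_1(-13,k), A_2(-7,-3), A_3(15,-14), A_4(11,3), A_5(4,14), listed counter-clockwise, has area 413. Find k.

Write out the shoelace sum; only the two edges meeting at A_1 involve k:
2·Area = [(4·k − (-13)·14) + ((-13)·(-3) − (-7)·k)] + 484
       = 11·k + 705 = 826
⇒ k = 11.

11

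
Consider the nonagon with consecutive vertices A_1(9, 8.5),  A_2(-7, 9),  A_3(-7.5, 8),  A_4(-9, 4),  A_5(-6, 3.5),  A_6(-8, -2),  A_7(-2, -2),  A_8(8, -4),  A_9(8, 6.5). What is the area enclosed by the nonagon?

Apply Gauss's area formula: 2A = Σ (x_i·y_{i+1} − x_{i+1}·y_i), indices taken mod 9.
Cross-terms: 140.5, 11.5, 42, -7.5, 40, 12, 24, 84, 9.5  ⇒  Σ = 356
Area = |Σ|/2 = 178.

178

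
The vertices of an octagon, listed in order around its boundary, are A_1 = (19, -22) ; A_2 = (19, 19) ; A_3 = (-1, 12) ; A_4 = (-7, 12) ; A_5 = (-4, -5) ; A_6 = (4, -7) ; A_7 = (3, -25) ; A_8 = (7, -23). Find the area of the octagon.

Apply Gauss's area formula: 2A = Σ (x_i·y_{i+1} − x_{i+1}·y_i), indices taken mod 8.
Σ = (779) + (247) + (72) + (83) + (48) + (-79) + (106) + (283) = 1539
Area = |Σ|/2 = 769.5.

769.5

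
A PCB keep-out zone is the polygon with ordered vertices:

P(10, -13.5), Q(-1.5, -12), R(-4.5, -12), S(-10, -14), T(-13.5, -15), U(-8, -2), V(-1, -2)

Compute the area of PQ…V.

Apply the shoelace formula: 2A = Σ (x_i·y_{i+1} − x_{i+1}·y_i), indices taken mod 7.
Σ = (-140.25) + (-36) + (-57) + (-39) + (-93) + (14) + (33.5) = -317.75
Area = |Σ|/2 = 158.875.

158.875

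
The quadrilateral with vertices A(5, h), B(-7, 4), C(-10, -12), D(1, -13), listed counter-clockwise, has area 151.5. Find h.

Write out the shoelace sum; only the two edges meeting at A involve h:
2·Area = [(1·h − 5·(-13)) + (5·4 − (-7)·h)] + 266
       = 8·h + 351 = 303
⇒ h = -6.

-6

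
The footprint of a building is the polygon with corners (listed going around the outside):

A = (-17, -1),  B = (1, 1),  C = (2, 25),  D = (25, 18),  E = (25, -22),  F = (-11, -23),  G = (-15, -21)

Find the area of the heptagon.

Apply Gauss's area formula: 2A = Σ (x_i·y_{i+1} − x_{i+1}·y_i), indices taken mod 7.
Σ = (-16) + (23) + (-589) + (-1000) + (-817) + (-114) + (-342) = -2855
Area = |Σ|/2 = 1427.5.

1427.5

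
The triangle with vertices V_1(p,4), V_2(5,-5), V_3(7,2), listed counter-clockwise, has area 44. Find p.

The doubled signed area Σ (x_i y_{i+1} − x_{i+1} y_i) is linear in p.
With p=0 it equals 53; the coefficient of p is -7 (from the two edges through V_1).
So -7·p + 53 = 2·44 = 88 ⇒ p = -5.

-5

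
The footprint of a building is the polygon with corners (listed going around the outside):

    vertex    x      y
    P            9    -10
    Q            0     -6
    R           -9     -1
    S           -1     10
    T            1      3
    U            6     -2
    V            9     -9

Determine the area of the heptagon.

Cross-terms: -54, -54, -91, -13, -20, -36, -9  ⇒  Σ = -277
Area = |Σ|/2 = 138.5.

138.5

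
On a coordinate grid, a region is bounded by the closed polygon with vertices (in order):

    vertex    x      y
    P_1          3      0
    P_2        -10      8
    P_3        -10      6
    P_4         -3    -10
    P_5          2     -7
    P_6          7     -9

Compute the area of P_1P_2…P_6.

Σ = (24) + (20) + (118) + (41) + (31) + (27) = 261
Area = |Σ|/2 = 130.5.

130.5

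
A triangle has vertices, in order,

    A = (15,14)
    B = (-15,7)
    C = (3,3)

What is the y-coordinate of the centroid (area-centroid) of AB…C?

Apply Gauss's area formula. First the cross-terms c_i = x_i·y_{i+1} − x_{i+1}·y_i:
  315, -66, -3  ⇒  2A = 246, A = 123.
Then Σ (y_i + y_{i+1})·c_i = 5904, so ȳ = 5904 / (6·123) = 8.

8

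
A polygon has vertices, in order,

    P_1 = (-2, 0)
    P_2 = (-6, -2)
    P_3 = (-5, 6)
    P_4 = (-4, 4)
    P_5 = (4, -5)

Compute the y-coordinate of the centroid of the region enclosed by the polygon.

Apply the shoelace (surveyor's) formula. First the cross-terms c_i = x_i·y_{i+1} − x_{i+1}·y_i:
  4, -46, 4, 4, -10  ⇒  2A = -44, A = -22.
Then Σ (y_i + y_{i+1})·c_i = -106, so ȳ = -106 / (6·(-22)) = 53/66.

53/66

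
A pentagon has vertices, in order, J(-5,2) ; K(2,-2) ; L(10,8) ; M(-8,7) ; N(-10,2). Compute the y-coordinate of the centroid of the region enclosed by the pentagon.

Apply the surveyor's formula. First the cross-terms c_i = x_i·y_{i+1} − x_{i+1}·y_i:
  6, 36, 134, 54, -10  ⇒  2A = 220, A = 110.
Then Σ (y_i + y_{i+1})·c_i = 2672, so ȳ = 2672 / (6·110) = 668/165.

668/165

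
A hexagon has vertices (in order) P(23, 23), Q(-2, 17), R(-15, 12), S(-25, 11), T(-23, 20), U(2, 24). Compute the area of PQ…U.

Apply the shoelace formula: 2A = Σ (x_i·y_{i+1} − x_{i+1}·y_i), indices taken mod 6.
Σ = (437) + (231) + (135) + (-247) + (-592) + (-506) = -542
Area = |Σ|/2 = 271.

271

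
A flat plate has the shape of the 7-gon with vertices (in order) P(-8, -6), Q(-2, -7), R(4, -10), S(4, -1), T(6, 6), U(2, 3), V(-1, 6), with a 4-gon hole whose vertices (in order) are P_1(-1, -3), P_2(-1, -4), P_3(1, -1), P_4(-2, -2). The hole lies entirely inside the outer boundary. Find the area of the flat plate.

113.5

Outer boundary:
Apply the surveyor's formula: 2A = Σ (x_i·y_{i+1} − x_{i+1}·y_i), indices taken mod 7.
Σ = (44) + (48) + (36) + (30) + (6) + (15) + (54) = 233
Area = |Σ|/2 = 116.5.
Hole:
P_1→P_2: (-1)(-4) − (-1)(-3) = 1
P_2→P_3: (-1)(-1) − (1)(-4) = 5
P_3→P_4: (1)(-2) − (-2)(-1) = -4
P_4→P_1: (-2)(-3) − (-1)(-2) = 4
Σ = 6
Area = |Σ|/2 = 3.
Net area = 116.5 − 3 = 113.5.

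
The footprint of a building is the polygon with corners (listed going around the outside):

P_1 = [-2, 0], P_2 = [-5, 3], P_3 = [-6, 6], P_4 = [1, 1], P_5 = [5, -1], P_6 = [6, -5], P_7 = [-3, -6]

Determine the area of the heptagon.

59

Σ = (-6) + (-12) + (-12) + (-6) + (-19) + (-51) + (-12) = -118
Area = |Σ|/2 = 59.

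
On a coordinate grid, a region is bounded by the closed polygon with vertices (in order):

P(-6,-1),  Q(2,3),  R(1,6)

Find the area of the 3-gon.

14

Apply the surveyor's formula: 2A = Σ (x_i·y_{i+1} − x_{i+1}·y_i), indices taken mod 3.
Σ = (-16) + (9) + (35) = 28
Area = |Σ|/2 = 14.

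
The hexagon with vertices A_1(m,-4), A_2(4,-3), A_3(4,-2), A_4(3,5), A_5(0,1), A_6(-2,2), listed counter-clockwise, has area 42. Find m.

-5

The doubled signed area Σ (x_i y_{i+1} − x_{i+1} y_i) is linear in m.
With m=0 it equals 59; the coefficient of m is -5 (from the two edges through A_1).
So -5·m + 59 = 2·42 = 84 ⇒ m = -5.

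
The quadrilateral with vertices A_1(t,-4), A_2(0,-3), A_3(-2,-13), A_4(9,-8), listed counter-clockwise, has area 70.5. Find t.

Write out the shoelace sum; only the two edges meeting at A_1 involve t:
2·Area = [(9·(-4) − t·(-8)) + (t·(-3) − 0·(-4))] + 127
       = 5·t + 91 = 141
⇒ t = 10.

10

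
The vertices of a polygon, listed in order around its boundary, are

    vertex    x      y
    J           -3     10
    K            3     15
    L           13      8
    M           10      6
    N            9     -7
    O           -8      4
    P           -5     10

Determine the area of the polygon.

Apply the shoelace (surveyor's) formula: 2A = Σ (x_i·y_{i+1} − x_{i+1}·y_i), indices taken mod 7.
J→K: (-3)(15) − (3)(10) = -75
K→L: (3)(8) − (13)(15) = -171
L→M: (13)(6) − (10)(8) = -2
M→N: (10)(-7) − (9)(6) = -124
N→O: (9)(4) − (-8)(-7) = -20
O→P: (-8)(10) − (-5)(4) = -60
P→J: (-5)(10) − (-3)(10) = -20
Σ = -472
Area = |Σ|/2 = 236.

236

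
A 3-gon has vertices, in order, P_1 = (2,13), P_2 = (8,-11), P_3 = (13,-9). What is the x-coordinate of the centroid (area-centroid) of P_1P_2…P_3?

23/3

Apply the shoelace (surveyor's) formula. First the cross-terms c_i = x_i·y_{i+1} − x_{i+1}·y_i:
  -126, 71, 187  ⇒  2A = 132, A = 66.
Then Σ (x_i + x_{i+1})·c_i = 3036, so x̄ = 3036 / (6·66) = 23/3.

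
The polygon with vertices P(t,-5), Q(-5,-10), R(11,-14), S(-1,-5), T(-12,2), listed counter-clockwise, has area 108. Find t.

The doubled signed area Σ (x_i y_{i+1} − x_{i+1} y_i) is linear in t.
With t=0 it equals 84; the coefficient of t is -12 (from the two edges through P).
So -12·t + 84 = 2·108 = 216 ⇒ t = -11.

-11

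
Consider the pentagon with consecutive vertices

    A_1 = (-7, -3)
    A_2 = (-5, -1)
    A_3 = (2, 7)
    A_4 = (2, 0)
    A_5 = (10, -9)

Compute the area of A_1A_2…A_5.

Apply Gauss's area formula: 2A = Σ (x_i·y_{i+1} − x_{i+1}·y_i), indices taken mod 5.
Σ = (-8) + (-33) + (-14) + (-18) + (-93) = -166
Area = |Σ|/2 = 83.

83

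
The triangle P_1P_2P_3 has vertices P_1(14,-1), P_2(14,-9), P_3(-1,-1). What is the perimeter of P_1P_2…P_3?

40

|P_1P_2| = √((0)² + (-8)²) = √64 = 8
|P_2P_3| = √((-15)² + (8)²) = √289 = 17
|P_3P_1| = √((15)² + (0)²) = √225 = 15
Perimeter = 8 + 17 + 15 = 40.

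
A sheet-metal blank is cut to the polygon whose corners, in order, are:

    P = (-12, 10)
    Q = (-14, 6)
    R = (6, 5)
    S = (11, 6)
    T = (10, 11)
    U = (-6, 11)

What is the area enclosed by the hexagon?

Apply the shoelace formula: 2A = Σ (x_i·y_{i+1} − x_{i+1}·y_i), indices taken mod 6.
P→Q: (-12)(6) − (-14)(10) = 68
Q→R: (-14)(5) − (6)(6) = -106
R→S: (6)(6) − (11)(5) = -19
S→T: (11)(11) − (10)(6) = 61
T→U: (10)(11) − (-6)(11) = 176
U→P: (-6)(10) − (-12)(11) = 72
Σ = 252
Area = |Σ|/2 = 126.

126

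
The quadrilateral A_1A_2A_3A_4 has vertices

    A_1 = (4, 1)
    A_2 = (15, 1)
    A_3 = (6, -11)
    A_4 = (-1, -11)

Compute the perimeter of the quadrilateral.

|A_1A_2| = √((11)² + (0)²) = √121 = 11
|A_2A_3| = √((-9)² + (-12)²) = √225 = 15
|A_3A_4| = √((-7)² + (0)²) = √49 = 7
|A_4A_1| = √((5)² + (12)²) = √169 = 13
Perimeter = 11 + 15 + 7 + 13 = 46.

46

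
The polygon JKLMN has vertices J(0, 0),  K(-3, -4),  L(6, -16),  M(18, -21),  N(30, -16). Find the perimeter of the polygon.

|JK| = √((-3)² + (-4)²) = √25 = 5
|KL| = √((9)² + (-12)²) = √225 = 15
|LM| = √((12)² + (-5)²) = √169 = 13
|MN| = √((12)² + (5)²) = √169 = 13
|NJ| = √((-30)² + (16)²) = √1156 = 34
Perimeter = 5 + 15 + 13 + 13 + 34 = 80.

80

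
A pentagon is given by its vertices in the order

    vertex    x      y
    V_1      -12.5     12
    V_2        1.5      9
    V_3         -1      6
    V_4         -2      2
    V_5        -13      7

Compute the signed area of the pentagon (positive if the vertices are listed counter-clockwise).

-79.5

V_1→V_2: (-12.5)(9) − (1.5)(12) = -130.5
V_2→V_3: (1.5)(6) − (-1)(9) = 18
V_3→V_4: (-1)(2) − (-2)(6) = 10
V_4→V_5: (-2)(7) − (-13)(2) = 12
V_5→V_1: (-13)(12) − (-12.5)(7) = -68.5
Σ = -159
Signed area = Σ/2 = -79.5 (negative ⇒ clockwise traversal).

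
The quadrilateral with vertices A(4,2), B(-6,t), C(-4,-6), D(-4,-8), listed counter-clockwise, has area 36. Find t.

-1

The doubled signed area Σ (x_i y_{i+1} − x_{i+1} y_i) is linear in t.
With t=0 it equals 80; the coefficient of t is 8 (from the two edges through B).
So 8·t + 80 = 2·36 = 72 ⇒ t = -1.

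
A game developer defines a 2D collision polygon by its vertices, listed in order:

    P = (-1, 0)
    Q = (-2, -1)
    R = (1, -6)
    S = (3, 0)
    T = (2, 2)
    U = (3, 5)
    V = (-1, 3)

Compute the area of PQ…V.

29.5

Apply the surveyor's formula: 2A = Σ (x_i·y_{i+1} − x_{i+1}·y_i), indices taken mod 7.
Σ = (1) + (13) + (18) + (6) + (4) + (14) + (3) = 59
Area = |Σ|/2 = 29.5.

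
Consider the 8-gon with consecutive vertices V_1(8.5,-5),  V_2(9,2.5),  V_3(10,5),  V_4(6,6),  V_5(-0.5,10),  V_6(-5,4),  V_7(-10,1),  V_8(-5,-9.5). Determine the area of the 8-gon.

234

V_1→V_2: (8.5)(2.5) − (9)(-5) = 66.25
V_2→V_3: (9)(5) − (10)(2.5) = 20
V_3→V_4: (10)(6) − (6)(5) = 30
V_4→V_5: (6)(10) − (-0.5)(6) = 63
V_5→V_6: (-0.5)(4) − (-5)(10) = 48
V_6→V_7: (-5)(1) − (-10)(4) = 35
V_7→V_8: (-10)(-9.5) − (-5)(1) = 100
V_8→V_1: (-5)(-5) − (8.5)(-9.5) = 105.75
Σ = 468
Area = |Σ|/2 = 234.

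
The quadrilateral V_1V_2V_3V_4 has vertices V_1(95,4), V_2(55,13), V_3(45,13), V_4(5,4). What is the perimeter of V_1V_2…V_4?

|V_1V_2| = √((-40)² + (9)²) = √1681 = 41
|V_2V_3| = √((-10)² + (0)²) = √100 = 10
|V_3V_4| = √((-40)² + (-9)²) = √1681 = 41
|V_4V_1| = √((90)² + (0)²) = √8100 = 90
Perimeter = 41 + 10 + 41 + 90 = 182.

182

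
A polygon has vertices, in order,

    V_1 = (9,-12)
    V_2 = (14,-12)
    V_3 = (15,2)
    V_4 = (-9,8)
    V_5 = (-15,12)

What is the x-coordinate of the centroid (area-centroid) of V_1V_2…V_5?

Apply the surveyor's formula. First the cross-terms c_i = x_i·y_{i+1} − x_{i+1}·y_i:
  60, 208, 138, 12, 72  ⇒  2A = 490, A = 245.
Then Σ (x_i + x_{i+1})·c_i = 7520, so x̄ = 7520 / (6·245) = 752/147.

752/147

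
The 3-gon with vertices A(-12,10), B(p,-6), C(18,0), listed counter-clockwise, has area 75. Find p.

21

Write out the shoelace sum; only the two edges meeting at B involve p:
2·Area = [((-12)·(-6) − p·10) + (p·0 − 18·(-6))] + 180
       = -10·p + 360 = 150
⇒ p = 21.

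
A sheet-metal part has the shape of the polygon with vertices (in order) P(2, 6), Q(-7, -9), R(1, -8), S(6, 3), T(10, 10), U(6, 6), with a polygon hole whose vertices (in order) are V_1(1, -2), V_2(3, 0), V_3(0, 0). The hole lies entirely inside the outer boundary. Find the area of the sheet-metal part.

Outer boundary:
Σ = (24) + (65) + (51) + (30) + (0) + (24) = 194
Area = |Σ|/2 = 97.
Hole:
Apply the shoelace (surveyor's) formula: 2A = Σ (x_i·y_{i+1} − x_{i+1}·y_i), indices taken mod 3.
V_1→V_2: (1)(0) − (3)(-2) = 6
V_2→V_3: (3)(0) − (0)(0) = 0
V_3→V_1: (0)(-2) − (1)(0) = 0
Σ = 6
Area = |Σ|/2 = 3.
Net area = 97 − 3 = 94.

94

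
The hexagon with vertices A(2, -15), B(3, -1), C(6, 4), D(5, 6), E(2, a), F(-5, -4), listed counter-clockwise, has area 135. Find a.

13

Write out the shoelace sum; only the two edges meeting at E involve a:
2·Area = [(5·a − 2·6) + (2·(-4) − (-5)·a)] + 160
       = 10·a + 140 = 270
⇒ a = 13.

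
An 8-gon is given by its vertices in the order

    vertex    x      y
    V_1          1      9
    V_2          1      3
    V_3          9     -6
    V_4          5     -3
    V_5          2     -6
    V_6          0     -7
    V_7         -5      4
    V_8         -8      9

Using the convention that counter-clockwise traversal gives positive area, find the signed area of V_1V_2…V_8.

-101.5

Apply Gauss's area formula: 2A = Σ (x_i·y_{i+1} − x_{i+1}·y_i), indices taken mod 8.
Σ = (-6) + (-33) + (3) + (-24) + (-14) + (-35) + (-13) + (-81) = -203
Signed area = Σ/2 = -101.5 (negative ⇒ clockwise traversal).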